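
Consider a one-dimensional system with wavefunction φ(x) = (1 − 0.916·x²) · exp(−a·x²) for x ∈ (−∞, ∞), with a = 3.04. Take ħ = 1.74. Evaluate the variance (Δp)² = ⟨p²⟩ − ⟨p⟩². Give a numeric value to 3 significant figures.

12.6

Compute ⟨p⟩ and ⟨p²⟩ separately; (Δp)² = ⟨p²⟩ − ⟨p⟩².
Expand each integrand as polynomial × e^(−2ax²) and use ∫x^(2j)·e^(−2ax²) dx = (2j−1)!!/(4a)^j · √(π/(2a)), odd powers → 0; here √(π/(2a)) = 0.71882. Differentiate with the product rule, d/dx e^(−ax²) = −2ax·e^(−ax²).
Normalization: ∫|φ|² dx = 0.62277.
⟨p⟩ = 0.0000 and ⟨p²⟩ = 12.646.
(Δp)² = 12.646 − (0.0000)² = 12.646.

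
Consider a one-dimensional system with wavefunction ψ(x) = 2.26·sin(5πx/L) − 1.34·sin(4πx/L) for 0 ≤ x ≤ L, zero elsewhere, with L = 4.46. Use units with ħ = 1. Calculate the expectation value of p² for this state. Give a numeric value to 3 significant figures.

11.2

p² ψ = −ħ² d²ψ/dx²; ⟨p²⟩ = −ħ² ∫ ψ*·ψ'' dx / ∫|ψ|² dx.
d²/dx² sin(jπx/L) = −(jπ/L)²·sin(jπx/L); on 0 ≤ x ≤ L, ∫sin²(jπx/L) dx = L/2 and ∫sin(jπx/L)·sin(lπx/L) dx = 0 for j ≠ l, so only diagonal terms survive in ∫|ψ|² and ∫ψ·ψ″; ∫ψ·ψ′ dx = [ψ²/2] between the walls = 0.
State is unnormalized: ∫|ψ|² dx = 15.394, and ∫ψ*·(−ħ² ψ'') dx = 173.07, so ⟨p²⟩ = 173.07 / 15.394.
⟨p²⟩ = 11.243.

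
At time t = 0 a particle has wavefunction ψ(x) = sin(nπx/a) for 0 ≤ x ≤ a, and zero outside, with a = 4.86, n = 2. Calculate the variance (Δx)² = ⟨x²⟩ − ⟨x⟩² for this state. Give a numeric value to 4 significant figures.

Compute ⟨x⟩ and ⟨x²⟩ separately, then (Δx)² = ⟨x²⟩ − ⟨x⟩².
With sin²θ = (1 − cos2θ)/2 on 0 ≤ x ≤ a: ∫sin²(nπx/a) dx = a/2, ∫x·sin²(nπx/a) dx = a²/4, ∫x²·sin²(nπx/a) dx = a³·(1/6 − 1/(4n²π²)); higher powers xᵏ the same way, integrating xᵏ·cos(2nπx/a) by parts.
Normalization: ∫|ψ|² dx = 2.4300.
⟨x⟩ = 2.4300 and ⟨x²⟩ = 7.5741.
(Δx)² = 7.5741 − (2.4300)² = 1.6692.

1.669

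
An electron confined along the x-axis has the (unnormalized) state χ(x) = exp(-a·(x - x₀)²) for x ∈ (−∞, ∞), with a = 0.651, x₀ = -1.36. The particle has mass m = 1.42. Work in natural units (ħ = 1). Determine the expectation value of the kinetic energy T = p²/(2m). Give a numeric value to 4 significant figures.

0.2292

T = −(ħ²/2m) d²/dx², so ⟨T⟩ = −(ħ²/2m) ∫ χ*·χ'' dx / ∫|χ|² dx; with m = 1.42.
Gaussian moments (u = x − x₀): ∫u^(2j)·e^(−2au²) du = (2j−1)!!/(4a)^j · √(π/(2a)), odd powers integrate to 0; here √(π/(2a)) = 1.5534. Derivatives: d/dx e^(−au²) = −2au·e^(−au²), d²/dx² e^(−au²) = (4a²u² − 2a)·e^(−au²).
State is unnormalized: ∫|χ|² dx = 1.5534, and ∫χ*·(−ħ²/2m · χ'') dx = 0.35607, so ⟨T⟩ = 0.35607 / 1.5534.
⟨T⟩ = 0.22923.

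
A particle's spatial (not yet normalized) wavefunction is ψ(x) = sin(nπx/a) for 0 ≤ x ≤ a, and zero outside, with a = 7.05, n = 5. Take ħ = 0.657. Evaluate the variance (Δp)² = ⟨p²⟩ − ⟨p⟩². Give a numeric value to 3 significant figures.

Compute ⟨p⟩ and ⟨p²⟩ separately; (Δp)² = ⟨p²⟩ − ⟨p⟩².
d/dx sin(nπx/a) = (nπ/a)·cos(nπx/a) and d²/dx² sin(nπx/a) = −(nπ/a)²·sin(nπx/a); on 0 ≤ x ≤ a, ∫sin²(nπx/a) dx = a/2 and ∫sin(nπx/a)·cos(nπx/a) dx = 0.
Normalization: ∫|ψ|² dx = 3.5250.
⟨p⟩ = 0.0000 and ⟨p²⟩ = 2.1429.
(Δp)² = 2.1429 − (0.0000)² = 2.1429.

2.14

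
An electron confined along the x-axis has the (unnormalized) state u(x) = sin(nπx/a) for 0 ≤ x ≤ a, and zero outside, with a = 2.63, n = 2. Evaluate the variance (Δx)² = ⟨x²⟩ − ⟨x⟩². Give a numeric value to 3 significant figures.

Compute ⟨x⟩ and ⟨x²⟩ separately, then (Δx)² = ⟨x²⟩ − ⟨x⟩².
With sin²θ = (1 − cos2θ)/2 on 0 ≤ x ≤ a: ∫sin²(nπx/a) dx = a/2, ∫x·sin²(nπx/a) dx = a²/4, ∫x²·sin²(nπx/a) dx = a³·(1/6 − 1/(4n²π²)); higher powers xᵏ the same way, integrating xᵏ·cos(2nπx/a) by parts.
Normalization: ∫|u|² dx = 1.3150.
⟨x⟩ = 1.3150 and ⟨x²⟩ = 2.2180.
(Δx)² = 2.2180 − (1.3150)² = 0.48880.

0.489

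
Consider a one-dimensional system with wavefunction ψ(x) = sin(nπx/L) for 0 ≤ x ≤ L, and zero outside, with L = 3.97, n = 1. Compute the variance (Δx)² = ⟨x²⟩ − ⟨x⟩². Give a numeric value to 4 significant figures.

0.5150

Compute ⟨x⟩ and ⟨x²⟩ separately, then (Δx)² = ⟨x²⟩ − ⟨x⟩².
With sin²θ = (1 − cos2θ)/2 on 0 ≤ x ≤ L: ∫sin²(nπx/L) dx = L/2, ∫x·sin²(nπx/L) dx = L²/4, ∫x²·sin²(nπx/L) dx = L³·(1/6 − 1/(4n²π²)); higher powers xᵏ the same way, integrating xᵏ·cos(2nπx/L) by parts.
Normalization: ∫|ψ|² dx = 1.9850.
⟨x⟩ = 1.9850 and ⟨x²⟩ = 4.4552.
(Δx)² = 4.4552 − (1.9850)² = 0.51495.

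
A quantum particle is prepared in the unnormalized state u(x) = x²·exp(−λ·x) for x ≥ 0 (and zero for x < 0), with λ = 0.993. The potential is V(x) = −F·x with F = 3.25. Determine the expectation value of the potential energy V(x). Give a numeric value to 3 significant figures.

-8.18

⟨V⟩ = ∫ V(x)·|u|² dx / ∫|u|² dx.
Every integrand reduces to terms xʲ·e^(−2λx) on [0, ∞); use ∫₀^∞ xʲ·e^(−2λx) dx = j!/(2λ)^(j+1).
State is unnormalized: ∫|u|² dx = 0.77681, and ∫u*·V(x)·u dx = -6.3561, so ⟨V⟩ = -6.3561 / 0.77681.
⟨V⟩ = -8.1823.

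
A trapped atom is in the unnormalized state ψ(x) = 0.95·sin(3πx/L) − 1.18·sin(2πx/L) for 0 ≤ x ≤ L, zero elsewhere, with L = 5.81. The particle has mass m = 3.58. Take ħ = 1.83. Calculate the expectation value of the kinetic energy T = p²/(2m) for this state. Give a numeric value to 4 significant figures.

T = −(ħ²/2m) d²/dx², so ⟨T⟩ = −(ħ²/2m) ∫ ψ*·ψ'' dx / ∫|ψ|² dx; with m = 3.58.
d²/dx² sin(jπx/L) = −(jπ/L)²·sin(jπx/L); on 0 ≤ x ≤ L, ∫sin²(jπx/L) dx = L/2 and ∫sin(jπx/L)·sin(lπx/L) dx = 0 for j ≠ l, so only diagonal terms survive in ∫|ψ|² and ∫ψ·ψ″; ∫ψ·ψ′ dx = [ψ²/2] between the walls = 0.
State is unnormalized: ∫|ψ|² dx = 6.6667, and ∫ψ*·(−ħ²/2m · ψ'') dx = 5.4394, so ⟨T⟩ = 5.4394 / 6.6667.
⟨T⟩ = 0.81591.

0.8159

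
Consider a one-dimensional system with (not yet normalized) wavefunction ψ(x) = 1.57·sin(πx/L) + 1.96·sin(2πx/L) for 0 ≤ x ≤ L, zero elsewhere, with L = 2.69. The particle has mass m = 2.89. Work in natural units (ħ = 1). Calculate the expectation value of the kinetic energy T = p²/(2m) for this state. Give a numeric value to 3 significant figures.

0.667

T = −(ħ²/2m) d²/dx², so ⟨T⟩ = −(ħ²/2m) ∫ ψ*·ψ'' dx / ∫|ψ|² dx; with m = 2.89.
d²/dx² sin(jπx/L) = −(jπ/L)²·sin(jπx/L); on 0 ≤ x ≤ L, ∫sin²(jπx/L) dx = L/2 and ∫sin(jπx/L)·sin(lπx/L) dx = 0 for j ≠ l, so only diagonal terms survive in ∫|ψ|² and ∫ψ·ψ″; ∫ψ·ψ′ dx = [ψ²/2] between the walls = 0.
State is unnormalized: ∫|ψ|² dx = 8.4822, and ∫ψ*·(−ħ²/2m · ψ'') dx = 5.6594, so ⟨T⟩ = 5.6594 / 8.4822.
⟨T⟩ = 0.66721.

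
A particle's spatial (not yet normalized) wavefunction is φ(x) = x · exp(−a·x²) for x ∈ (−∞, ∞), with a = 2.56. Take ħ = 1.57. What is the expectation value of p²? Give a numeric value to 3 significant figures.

18.9

p² φ = −ħ² d²φ/dx²; ⟨p²⟩ = −ħ² ∫ φ*·φ'' dx / ∫|φ|² dx.
Expand each integrand as polynomial × e^(−2ax²) and use ∫x^(2j)·e^(−2ax²) dx = (2j−1)!!/(4a)^j · √(π/(2a)), odd powers → 0; here √(π/(2a)) = 0.78332. Differentiate with the product rule, d/dx e^(−ax²) = −2ax·e^(−ax²).
State is unnormalized: ∫|φ|² dx = 0.076496, and ∫φ*·(−ħ² φ'') dx = 1.4481, so ⟨p²⟩ = 1.4481 / 0.076496.
⟨p²⟩ = 18.930.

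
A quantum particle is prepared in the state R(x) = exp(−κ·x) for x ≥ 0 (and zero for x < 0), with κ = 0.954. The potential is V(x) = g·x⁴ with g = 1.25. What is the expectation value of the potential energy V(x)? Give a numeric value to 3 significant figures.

2.26

⟨V⟩ = ∫ V(x)·|R|² dx / ∫|R|² dx.
Every integrand reduces to terms xʲ·e^(−2κx) on [0, ∞); use ∫₀^∞ xʲ·e^(−2κx) dx = j!/(2κ)^(j+1).
State is unnormalized: ∫|R|² dx = 0.52411, and ∫R*·V(x)·R dx = 1.1864, so ⟨V⟩ = 1.1864 / 0.52411.
⟨V⟩ = 2.2636.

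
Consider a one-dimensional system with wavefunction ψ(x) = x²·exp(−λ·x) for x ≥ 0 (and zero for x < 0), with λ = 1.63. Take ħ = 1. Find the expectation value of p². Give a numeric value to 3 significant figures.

0.886

p² ψ = −ħ² d²ψ/dx²; ⟨p²⟩ = −ħ² ∫ ψ*·ψ'' dx / ∫|ψ|² dx.
Differentiate x²·exp(−λ·x) with the product rule; every integrand then reduces to terms xʲ·e^(−2λx) on [0, ∞), with ∫₀^∞ xʲ·e^(−2λx) dx = j!/(2λ)^(j+1).
State is unnormalized: ∫|ψ|² dx = 0.065181, and ∫ψ*·(−ħ² ψ'') dx = 0.057727, so ⟨p²⟩ = 0.057727 / 0.065181.
⟨p²⟩ = 0.88563.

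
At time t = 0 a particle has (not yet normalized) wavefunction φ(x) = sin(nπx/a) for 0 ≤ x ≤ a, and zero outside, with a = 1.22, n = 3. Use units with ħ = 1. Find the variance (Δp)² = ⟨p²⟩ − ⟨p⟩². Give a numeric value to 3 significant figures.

Compute ⟨p⟩ and ⟨p²⟩ separately; (Δp)² = ⟨p²⟩ − ⟨p⟩².
d/dx sin(nπx/a) = (nπ/a)·cos(nπx/a) and d²/dx² sin(nπx/a) = −(nπ/a)²·sin(nπx/a); on 0 ≤ x ≤ a, ∫sin²(nπx/a) dx = a/2 and ∫sin(nπx/a)·cos(nπx/a) dx = 0.
Normalization: ∫|φ|² dx = 0.61000.
⟨p⟩ = 0.0000 and ⟨p²⟩ = 59.679.
(Δp)² = 59.679 − (0.0000)² = 59.679.

59.7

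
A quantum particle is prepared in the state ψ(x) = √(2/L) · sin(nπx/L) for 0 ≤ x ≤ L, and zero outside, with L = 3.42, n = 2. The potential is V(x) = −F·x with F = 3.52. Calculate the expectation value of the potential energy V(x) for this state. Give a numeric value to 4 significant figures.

-6.019

⟨V⟩ = ∫ V(x)·|ψ|² dx.
With sin²θ = (1 − cos2θ)/2 on 0 ≤ x ≤ L: ∫sin²(nπx/L) dx = L/2, ∫x·sin²(nπx/L) dx = L²/4, ∫x²·sin²(nπx/L) dx = L³·(1/6 − 1/(4n²π²)); higher powers xᵏ the same way, integrating xᵏ·cos(2nπx/L) by parts.
⟨V⟩ = -6.0192.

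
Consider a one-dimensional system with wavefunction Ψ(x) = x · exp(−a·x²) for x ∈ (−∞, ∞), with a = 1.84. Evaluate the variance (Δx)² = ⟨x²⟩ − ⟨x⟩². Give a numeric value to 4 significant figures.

Compute ⟨x⟩ and ⟨x²⟩ separately, then (Δx)² = ⟨x²⟩ − ⟨x⟩².
Expand each integrand as polynomial × e^(−2ax²) and use ∫x^(2j)·e^(−2ax²) dx = (2j−1)!!/(4a)^j · √(π/(2a)), odd powers → 0; here √(π/(2a)) = 0.92396.
Normalization: ∫|Ψ|² dx = 0.12554.
⟨x⟩ = 0.0000 and ⟨x²⟩ = 0.40761.
(Δx)² = 0.40761 − (0.0000)² = 0.40761.

0.4076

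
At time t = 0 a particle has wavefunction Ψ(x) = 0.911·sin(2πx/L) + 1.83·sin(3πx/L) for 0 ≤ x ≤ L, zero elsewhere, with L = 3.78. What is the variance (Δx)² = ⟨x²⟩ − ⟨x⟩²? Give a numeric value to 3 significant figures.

0.746

Compute ⟨x⟩ and ⟨x²⟩ separately, then (Δx)² = ⟨x²⟩ − ⟨x⟩².
On 0 ≤ x ≤ L (j ≠ l): ∫sin²(jπx/L) dx = L/2, ∫sin(jπx/L)·sin(lπx/L) dx = 0; diagonal moments ∫x·sin²(jπx/L) dx = L²/4, ∫x²·sin²(jπx/L) dx = L³·(1/6 − 1/(4j²π²)); cross terms ∫x·sin(jπx/L)·sin(lπx/L) dx = 0 for j + l even and −4jlL²/(π²(j² − l²)²) for j + l odd, ∫x²·sin(jπx/L)·sin(lπx/L) dx = (−1)^(j+l)·4jlL³/(π²(j² − l²)²); higher powers the same way via product-to-sum and parts.
Normalization: ∫|Ψ|² dx = 7.8980.
⟨x⟩ = 1.3033 and ⟨x²⟩ = 2.4446.
(Δx)² = 2.4446 − (1.3033)² = 0.74605.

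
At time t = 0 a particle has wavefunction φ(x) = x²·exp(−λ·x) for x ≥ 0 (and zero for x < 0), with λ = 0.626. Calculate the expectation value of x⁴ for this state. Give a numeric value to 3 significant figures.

684.

⟨x⁴⟩ = ∫ x⁴·|φ|² dx / ∫|φ|² dx (integrals over the domain).
Every integrand reduces to terms xʲ·e^(−2λx) on [0, ∞); use ∫₀^∞ xʲ·e^(−2λx) dx = j!/(2λ)^(j+1).
State is unnormalized: ∫|φ|² dx = 7.8017, and ∫φ*·x⁴·φ dx = 5334.4, so ⟨x⁴⟩ = 5334.4 / 7.8017.
⟨x⁴⟩ = 683.74.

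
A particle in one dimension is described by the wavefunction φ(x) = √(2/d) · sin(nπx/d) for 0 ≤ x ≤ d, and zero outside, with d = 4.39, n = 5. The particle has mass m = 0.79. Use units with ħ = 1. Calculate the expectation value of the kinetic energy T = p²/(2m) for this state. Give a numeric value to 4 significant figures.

8.103

T = −(ħ²/2m) d²/dx², so ⟨T⟩ = −(ħ²/2m) ∫ φ*·φ'' dx; with m = 0.79.
d/dx sin(nπx/d) = (nπ/d)·cos(nπx/d) and d²/dx² sin(nπx/d) = −(nπ/d)²·sin(nπx/d); on 0 ≤ x ≤ d, ∫sin²(nπx/d) dx = d/2 and ∫sin(nπx/d)·cos(nπx/d) dx = 0.
⟨T⟩ = 8.1031.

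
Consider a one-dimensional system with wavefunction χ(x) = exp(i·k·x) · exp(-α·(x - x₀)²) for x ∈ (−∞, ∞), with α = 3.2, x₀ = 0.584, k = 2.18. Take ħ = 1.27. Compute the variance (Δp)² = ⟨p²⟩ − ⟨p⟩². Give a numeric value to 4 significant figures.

Compute ⟨p⟩ and ⟨p²⟩ separately; (Δp)² = ⟨p²⟩ − ⟨p⟩².
Gaussian moments (u = x − x₀): ∫u^(2j)·e^(−2αu²) du = (2j−1)!!/(4α)^j · √(π/(2α)), odd powers integrate to 0; here √(π/(2α)) = 0.70062. Derivatives: χ′ = (ik − 2αu)·χ, χ″ = ((ik − 2αu)² − 2α)·χ; the odd-in-u pieces drop out.
Normalization: ∫|χ|² dx = 0.70062.
⟨p⟩ = 2.7686 and ⟨p²⟩ = 12.826.
(Δp)² = 12.826 − (2.7686)² = 5.1613.

5.161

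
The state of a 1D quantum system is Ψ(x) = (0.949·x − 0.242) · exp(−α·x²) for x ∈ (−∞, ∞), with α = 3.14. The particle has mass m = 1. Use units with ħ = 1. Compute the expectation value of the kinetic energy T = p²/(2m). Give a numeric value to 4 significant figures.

T = −(ħ²/2m) d²/dx², so ⟨T⟩ = −(ħ²/2m) ∫ Ψ*·Ψ'' dx / ∫|Ψ|² dx; with m = 1.
Expand each integrand as polynomial × e^(−2αx²) and use ∫x^(2j)·e^(−2αx²) dx = (2j−1)!!/(4α)^j · √(π/(2α)), odd powers → 0; here √(π/(2α)) = 0.70729. Differentiate with the product rule, d/dx e^(−αx²) = −2αx·e^(−αx²).
State is unnormalized: ∫|Ψ|² dx = 0.092137, and ∫Ψ*·(−ħ²/2m · Ψ'') dx = 0.30390, so ⟨T⟩ = 0.30390 / 0.092137.
⟨T⟩ = 3.2984.

3.298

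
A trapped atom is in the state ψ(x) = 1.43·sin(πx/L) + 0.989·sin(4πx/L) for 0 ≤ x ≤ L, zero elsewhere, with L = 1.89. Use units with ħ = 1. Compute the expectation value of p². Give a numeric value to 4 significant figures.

16.17

p² ψ = −ħ² d²ψ/dx²; ⟨p²⟩ = −ħ² ∫ ψ*·ψ'' dx / ∫|ψ|² dx.
d²/dx² sin(jπx/L) = −(jπ/L)²·sin(jπx/L); on 0 ≤ x ≤ L, ∫sin²(jπx/L) dx = L/2 and ∫sin(jπx/L)·sin(lπx/L) dx = 0 for j ≠ l, so only diagonal terms survive in ∫|ψ|² and ∫ψ·ψ″; ∫ψ·ψ′ dx = [ψ²/2] between the walls = 0.
State is unnormalized: ∫|ψ|² dx = 2.8568, and ∫ψ*·(−ħ² ψ'') dx = 46.201, so ⟨p²⟩ = 46.201 / 2.8568.
⟨p²⟩ = 16.173.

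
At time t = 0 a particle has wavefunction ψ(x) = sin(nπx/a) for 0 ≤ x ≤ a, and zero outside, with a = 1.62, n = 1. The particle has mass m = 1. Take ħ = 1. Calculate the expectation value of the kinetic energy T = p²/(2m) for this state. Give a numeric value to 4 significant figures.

1.880

T = −(ħ²/2m) d²/dx², so ⟨T⟩ = −(ħ²/2m) ∫ ψ*·ψ'' dx / ∫|ψ|² dx; with m = 1.
d/dx sin(nπx/a) = (nπ/a)·cos(nπx/a) and d²/dx² sin(nπx/a) = −(nπ/a)²·sin(nπx/a); on 0 ≤ x ≤ a, ∫sin²(nπx/a) dx = a/2 and ∫sin(nπx/a)·cos(nπx/a) dx = 0.
State is unnormalized: ∫|ψ|² dx = 0.81000, and ∫ψ*·(−ħ²/2m · ψ'') dx = 1.5231, so ⟨T⟩ = 1.5231 / 0.81000.
⟨T⟩ = 1.8804.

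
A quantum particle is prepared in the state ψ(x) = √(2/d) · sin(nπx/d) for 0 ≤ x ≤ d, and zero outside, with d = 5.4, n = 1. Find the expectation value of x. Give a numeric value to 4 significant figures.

⟨x⟩ = ∫ x·|ψ|² dx (integrals over the domain).
With sin²θ = (1 − cos2θ)/2 on 0 ≤ x ≤ d: ∫sin²(nπx/d) dx = d/2, ∫x·sin²(nπx/d) dx = d²/4, ∫x²·sin²(nπx/d) dx = d³·(1/6 − 1/(4n²π²)); higher powers xᵏ the same way, integrating xᵏ·cos(2nπx/d) by parts.
⟨x⟩ = 2.7000.

2.700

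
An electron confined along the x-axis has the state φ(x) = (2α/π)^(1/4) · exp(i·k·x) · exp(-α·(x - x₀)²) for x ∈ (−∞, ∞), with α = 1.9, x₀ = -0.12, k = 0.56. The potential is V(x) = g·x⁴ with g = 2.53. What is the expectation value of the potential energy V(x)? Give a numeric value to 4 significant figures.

0.1607

⟨V⟩ = ∫ V(x)·|φ|² dx.
Gaussian moments (u = x − x₀): ∫u^(2j)·e^(−2αu²) du = (2j−1)!!/(4α)^j · √(π/(2α)), odd powers integrate to 0; here √(π/(2α)) = 0.90925.
⟨V⟩ = 0.16069.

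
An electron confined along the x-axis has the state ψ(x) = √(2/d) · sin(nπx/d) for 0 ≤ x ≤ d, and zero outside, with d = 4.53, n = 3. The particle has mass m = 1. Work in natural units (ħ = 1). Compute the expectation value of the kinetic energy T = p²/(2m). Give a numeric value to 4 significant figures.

T = −(ħ²/2m) d²/dx², so ⟨T⟩ = −(ħ²/2m) ∫ ψ*·ψ'' dx; with m = 1.
d/dx sin(nπx/d) = (nπ/d)·cos(nπx/d) and d²/dx² sin(nπx/d) = −(nπ/d)²·sin(nπx/d); on 0 ≤ x ≤ d, ∫sin²(nπx/d) dx = d/2 and ∫sin(nπx/d)·cos(nπx/d) dx = 0.
⟨T⟩ = 2.1643.

2.164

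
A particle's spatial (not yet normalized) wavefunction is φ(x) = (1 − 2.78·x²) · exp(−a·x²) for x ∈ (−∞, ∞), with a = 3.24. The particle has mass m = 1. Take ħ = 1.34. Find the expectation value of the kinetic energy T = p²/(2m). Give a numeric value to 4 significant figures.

T = −(ħ²/2m) d²/dx², so ⟨T⟩ = −(ħ²/2m) ∫ φ*·φ'' dx / ∫|φ|² dx; with m = 1.
Expand each integrand as polynomial × e^(−2ax²) and use ∫x^(2j)·e^(−2ax²) dx = (2j−1)!!/(4a)^j · √(π/(2a)), odd powers → 0; here √(π/(2a)) = 0.69629. Differentiate with the product rule, d/dx e^(−ax²) = −2ax·e^(−ax²).
State is unnormalized: ∫|φ|² dx = 0.49368, and ∫φ*·(−ħ²/2m · φ'') dx = 3.5467, so ⟨T⟩ = 3.5467 / 0.49368.
⟨T⟩ = 7.1841.

7.184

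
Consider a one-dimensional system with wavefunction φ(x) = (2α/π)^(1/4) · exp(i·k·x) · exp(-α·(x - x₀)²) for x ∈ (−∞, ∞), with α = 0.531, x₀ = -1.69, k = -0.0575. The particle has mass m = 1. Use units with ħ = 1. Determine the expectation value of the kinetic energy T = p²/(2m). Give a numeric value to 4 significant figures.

0.2672

T = −(ħ²/2m) d²/dx², so ⟨T⟩ = −(ħ²/2m) ∫ φ*·φ'' dx; with m = 1.
Gaussian moments (u = x − x₀): ∫u^(2j)·e^(−2αu²) du = (2j−1)!!/(4α)^j · √(π/(2α)), odd powers integrate to 0; here √(π/(2α)) = 1.7199. Derivatives: φ′ = (ik − 2αu)·φ, φ″ = ((ik − 2αu)² − 2α)·φ; the odd-in-u pieces drop out.
⟨T⟩ = 0.26715.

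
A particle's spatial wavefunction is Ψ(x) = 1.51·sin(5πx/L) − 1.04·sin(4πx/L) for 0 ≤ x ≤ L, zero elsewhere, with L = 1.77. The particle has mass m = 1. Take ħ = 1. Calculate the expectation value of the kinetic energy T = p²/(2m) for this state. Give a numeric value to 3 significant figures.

T = −(ħ²/2m) d²/dx², so ⟨T⟩ = −(ħ²/2m) ∫ Ψ*·Ψ'' dx / ∫|Ψ|² dx; with m = 1.
d²/dx² sin(jπx/L) = −(jπ/L)²·sin(jπx/L); on 0 ≤ x ≤ L, ∫sin²(jπx/L) dx = L/2 and ∫sin(jπx/L)·sin(lπx/L) dx = 0 for j ≠ l, so only diagonal terms survive in ∫|Ψ|² and ∫Ψ·Ψ″; ∫Ψ·Ψ′ dx = [Ψ²/2] between the walls = 0.
State is unnormalized: ∫|Ψ|² dx = 2.9751, and ∫Ψ*·(−ħ²/2m · Ψ'') dx = 103.59, so ⟨T⟩ = 103.59 / 2.9751.
⟨T⟩ = 34.818.

34.8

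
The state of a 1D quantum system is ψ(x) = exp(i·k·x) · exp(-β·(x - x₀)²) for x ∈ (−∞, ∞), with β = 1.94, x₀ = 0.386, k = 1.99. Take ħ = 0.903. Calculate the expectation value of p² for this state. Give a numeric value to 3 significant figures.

p² ψ = −ħ² d²ψ/dx²; ⟨p²⟩ = −ħ² ∫ ψ*·ψ'' dx / ∫|ψ|² dx.
Gaussian moments (u = x − x₀): ∫u^(2j)·e^(−2βu²) du = (2j−1)!!/(4β)^j · √(π/(2β)), odd powers integrate to 0; here √(π/(2β)) = 0.89983. Derivatives: ψ′ = (ik − 2βu)·ψ, ψ″ = ((ik − 2βu)² − 2β)·ψ; the odd-in-u pieces drop out.
State is unnormalized: ∫|ψ|² dx = 0.89983, and ∫ψ*·(−ħ² ψ'') dx = 4.3291, so ⟨p²⟩ = 4.3291 / 0.89983.
⟨p²⟩ = 4.8110.

4.81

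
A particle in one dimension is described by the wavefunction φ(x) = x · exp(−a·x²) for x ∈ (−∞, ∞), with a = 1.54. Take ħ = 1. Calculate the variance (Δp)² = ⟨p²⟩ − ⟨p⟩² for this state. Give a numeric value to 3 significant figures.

Compute ⟨p⟩ and ⟨p²⟩ separately; (Δp)² = ⟨p²⟩ − ⟨p⟩².
Expand each integrand as polynomial × e^(−2ax²) and use ∫x^(2j)·e^(−2ax²) dx = (2j−1)!!/(4a)^j · √(π/(2a)), odd powers → 0; here √(π/(2a)) = 1.0099. Differentiate with the product rule, d/dx e^(−ax²) = −2ax·e^(−ax²).
Normalization: ∫|φ|² dx = 0.16395.
⟨p⟩ = 0.0000 and ⟨p²⟩ = 4.6200.
(Δp)² = 4.6200 − (0.0000)² = 4.6200.

4.62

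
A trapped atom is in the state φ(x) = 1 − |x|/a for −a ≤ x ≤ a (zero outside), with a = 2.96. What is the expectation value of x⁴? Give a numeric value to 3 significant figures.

⟨x⁴⟩ = ∫ x⁴·|φ|² dx / ∫|φ|² dx (integrals over the domain).
φ is even, so ∫ over [−a, a] = 2∫₀ᵃ with φ = 1 − x/a there: ∫₀ᵃ (1 − x/a)² dx = a/3, ∫₀ᵃ x²(1 − x/a)² dx = a³/30, ∫₀ᵃ x⁴(1 − x/a)² dx = a⁵/105.
State is unnormalized: ∫|φ|² dx = 1.9733, and ∫φ*·x⁴·φ dx = 4.3281, so ⟨x⁴⟩ = 4.3281 / 1.9733.
⟨x⁴⟩ = 2.1933.

2.19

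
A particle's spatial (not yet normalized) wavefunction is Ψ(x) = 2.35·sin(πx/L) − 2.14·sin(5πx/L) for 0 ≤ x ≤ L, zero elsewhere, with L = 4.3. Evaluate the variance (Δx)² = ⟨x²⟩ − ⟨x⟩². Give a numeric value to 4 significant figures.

0.8822

Compute ⟨x⟩ and ⟨x²⟩ separately, then (Δx)² = ⟨x²⟩ − ⟨x⟩².
On 0 ≤ x ≤ L (j ≠ l): ∫sin²(jπx/L) dx = L/2, ∫sin(jπx/L)·sin(lπx/L) dx = 0; diagonal moments ∫x·sin²(jπx/L) dx = L²/4, ∫x²·sin²(jπx/L) dx = L³·(1/6 − 1/(4j²π²)); cross terms ∫x·sin(jπx/L)·sin(lπx/L) dx = 0 for j + l even and −4jlL²/(π²(j² − l²)²) for j + l odd, ∫x²·sin(jπx/L)·sin(lπx/L) dx = (−1)^(j+l)·4jlL³/(π²(j² − l²)²); higher powers the same way via product-to-sum and parts.
Normalization: ∫|Ψ|² dx = 21.720.
⟨x⟩ = 2.1500 and ⟨x²⟩ = 5.5047.
(Δx)² = 5.5047 − (2.1500)² = 0.88224.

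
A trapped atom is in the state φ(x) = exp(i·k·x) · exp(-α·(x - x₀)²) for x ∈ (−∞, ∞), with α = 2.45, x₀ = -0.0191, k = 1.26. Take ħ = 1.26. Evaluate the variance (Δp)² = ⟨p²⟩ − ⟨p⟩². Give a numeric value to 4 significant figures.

Compute ⟨p⟩ and ⟨p²⟩ separately; (Δp)² = ⟨p²⟩ − ⟨p⟩².
Gaussian moments (u = x − x₀): ∫u^(2j)·e^(−2αu²) du = (2j−1)!!/(4α)^j · √(π/(2α)), odd powers integrate to 0; here √(π/(2α)) = 0.80071. Derivatives: φ′ = (ik − 2αu)·φ, φ″ = ((ik − 2αu)² − 2α)·φ; the odd-in-u pieces drop out.
Normalization: ∫|φ|² dx = 0.80071.
⟨p⟩ = 1.5876 and ⟨p²⟩ = 6.4101.
(Δp)² = 6.4101 − (1.5876)² = 3.8896.

3.890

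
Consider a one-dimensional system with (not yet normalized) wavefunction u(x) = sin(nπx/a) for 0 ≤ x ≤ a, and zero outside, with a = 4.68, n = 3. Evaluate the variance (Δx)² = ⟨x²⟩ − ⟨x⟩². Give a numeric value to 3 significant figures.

1.70

Compute ⟨x⟩ and ⟨x²⟩ separately, then (Δx)² = ⟨x²⟩ − ⟨x⟩².
With sin²θ = (1 − cos2θ)/2 on 0 ≤ x ≤ a: ∫sin²(nπx/a) dx = a/2, ∫x·sin²(nπx/a) dx = a²/4, ∫x²·sin²(nπx/a) dx = a³·(1/6 − 1/(4n²π²)); higher powers xᵏ the same way, integrating xᵏ·cos(2nπx/a) by parts.
Normalization: ∫|u|² dx = 2.3400.
⟨x⟩ = 2.3400 and ⟨x²⟩ = 7.1775.
(Δx)² = 7.1775 − (2.3400)² = 1.7019.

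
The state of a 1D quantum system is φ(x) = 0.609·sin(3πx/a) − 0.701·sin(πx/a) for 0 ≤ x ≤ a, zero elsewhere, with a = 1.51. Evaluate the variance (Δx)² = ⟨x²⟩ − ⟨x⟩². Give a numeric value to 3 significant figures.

0.0329

Compute ⟨x⟩ and ⟨x²⟩ separately, then (Δx)² = ⟨x²⟩ − ⟨x⟩².
On 0 ≤ x ≤ a (j ≠ l): ∫sin²(jπx/a) dx = a/2, ∫sin(jπx/a)·sin(lπx/a) dx = 0; diagonal moments ∫x·sin²(jπx/a) dx = a²/4, ∫x²·sin²(jπx/a) dx = a³·(1/6 − 1/(4j²π²)); cross terms ∫x·sin(jπx/a)·sin(lπx/a) dx = 0 for j + l even and −4jla²/(π²(j² − l²)²) for j + l odd, ∫x²·sin(jπx/a)·sin(lπx/a) dx = (−1)^(j+l)·4jla³/(π²(j² − l²)²); higher powers the same way via product-to-sum and parts.
Normalization: ∫|φ|² dx = 0.65102.
⟨x⟩ = 0.75500 and ⟨x²⟩ = 0.60290.
(Δx)² = 0.60290 − (0.75500)² = 0.032877.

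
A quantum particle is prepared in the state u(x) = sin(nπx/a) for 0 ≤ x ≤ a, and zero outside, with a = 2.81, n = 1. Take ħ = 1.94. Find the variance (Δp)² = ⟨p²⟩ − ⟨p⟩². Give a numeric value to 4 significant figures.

4.704

Compute ⟨p⟩ and ⟨p²⟩ separately; (Δp)² = ⟨p²⟩ − ⟨p⟩².
d/dx sin(nπx/a) = (nπ/a)·cos(nπx/a) and d²/dx² sin(nπx/a) = −(nπ/a)²·sin(nπx/a); on 0 ≤ x ≤ a, ∫sin²(nπx/a) dx = a/2 and ∫sin(nπx/a)·cos(nπx/a) dx = 0.
Normalization: ∫|u|² dx = 1.4050.
⟨p⟩ = 0.0000 and ⟨p²⟩ = 4.7043.
(Δp)² = 4.7043 − (0.0000)² = 4.7043.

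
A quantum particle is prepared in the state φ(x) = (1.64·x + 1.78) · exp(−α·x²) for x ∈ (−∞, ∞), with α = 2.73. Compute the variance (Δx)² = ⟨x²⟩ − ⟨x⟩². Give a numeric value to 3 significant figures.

Compute ⟨x⟩ and ⟨x²⟩ separately, then (Δx)² = ⟨x²⟩ − ⟨x⟩².
Expand each integrand as polynomial × e^(−2αx²) and use ∫x^(2j)·e^(−2αx²) dx = (2j−1)!!/(4α)^j · √(π/(2α)), odd powers → 0; here √(π/(2α)) = 0.75854.
Normalization: ∫|φ|² dx = 2.5902.
⟨x⟩ = 0.15657 and ⟨x²⟩ = 0.10479.
(Δx)² = 0.10479 − (0.15657)² = 0.080270.

0.0803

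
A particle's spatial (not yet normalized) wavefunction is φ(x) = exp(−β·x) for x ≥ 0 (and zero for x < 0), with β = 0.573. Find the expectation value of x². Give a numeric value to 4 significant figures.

⟨x²⟩ = ∫ x²·|φ|² dx / ∫|φ|² dx (integrals over the domain).
Every integrand reduces to terms xʲ·e^(−2βx) on [0, ∞); use ∫₀^∞ xʲ·e^(−2βx) dx = j!/(2β)^(j+1).
State is unnormalized: ∫|φ|² dx = 0.87260, and ∫φ*·x²·φ dx = 1.3289, so ⟨x²⟩ = 1.3289 / 0.87260.
⟨x²⟩ = 1.5229.

1.523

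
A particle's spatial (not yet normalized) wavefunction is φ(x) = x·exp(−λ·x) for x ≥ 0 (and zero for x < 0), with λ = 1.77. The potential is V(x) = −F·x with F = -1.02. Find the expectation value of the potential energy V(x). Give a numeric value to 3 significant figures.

⟨V⟩ = ∫ V(x)·|φ|² dx / ∫|φ|² dx.
Every integrand reduces to terms xʲ·e^(−2λx) on [0, ∞); use ∫₀^∞ xʲ·e^(−2λx) dx = j!/(2λ)^(j+1).
State is unnormalized: ∫|φ|² dx = 0.045084, and ∫φ*·V(x)·φ dx = 0.038971, so ⟨V⟩ = 0.038971 / 0.045084.
⟨V⟩ = 0.86441.

0.864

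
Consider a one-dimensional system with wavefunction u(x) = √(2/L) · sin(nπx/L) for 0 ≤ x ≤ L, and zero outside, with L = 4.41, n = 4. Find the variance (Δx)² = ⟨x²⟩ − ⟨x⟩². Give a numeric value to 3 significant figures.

1.56

Compute ⟨x⟩ and ⟨x²⟩ separately, then (Δx)² = ⟨x²⟩ − ⟨x⟩².
With sin²θ = (1 − cos2θ)/2 on 0 ≤ x ≤ L: ∫sin²(nπx/L) dx = L/2, ∫x·sin²(nπx/L) dx = L²/4, ∫x²·sin²(nπx/L) dx = L³·(1/6 − 1/(4n²π²)); higher powers xᵏ the same way, integrating xᵏ·cos(2nπx/L) by parts.
⟨x⟩ = 2.2050 and ⟨x²⟩ = 6.4211.
(Δx)² = 6.4211 − (2.2050)² = 1.5591.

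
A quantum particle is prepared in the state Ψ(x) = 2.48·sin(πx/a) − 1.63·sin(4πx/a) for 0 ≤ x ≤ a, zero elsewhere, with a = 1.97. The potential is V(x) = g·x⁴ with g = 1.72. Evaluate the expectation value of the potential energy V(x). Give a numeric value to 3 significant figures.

⟨V⟩ = ∫ V(x)·|Ψ|² dx / ∫|Ψ|² dx.
On 0 ≤ x ≤ a (j ≠ l): ∫sin²(jπx/a) dx = a/2, ∫sin(jπx/a)·sin(lπx/a) dx = 0; diagonal moments ∫x·sin²(jπx/a) dx = a²/4, ∫x²·sin²(jπx/a) dx = a³·(1/6 − 1/(4j²π²)); cross terms ∫x·sin(jπx/a)·sin(lπx/a) dx = 0 for j + l even and −4jla²/(π²(j² − l²)²) for j + l odd, ∫x²·sin(jπx/a)·sin(lπx/a) dx = (−1)^(j+l)·4jla³/(π²(j² − l²)²); higher powers the same way via product-to-sum and parts.
State is unnormalized: ∫|Ψ|² dx = 8.6752, and ∫Ψ*·V(x)·Ψ dx = 36.437, so ⟨V⟩ = 36.437 / 8.6752.
⟨V⟩ = 4.2001.

4.20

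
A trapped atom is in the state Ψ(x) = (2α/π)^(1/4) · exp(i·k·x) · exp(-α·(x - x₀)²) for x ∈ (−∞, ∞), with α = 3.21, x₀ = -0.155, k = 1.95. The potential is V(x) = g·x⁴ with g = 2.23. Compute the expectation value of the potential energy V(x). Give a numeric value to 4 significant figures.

0.06690

⟨V⟩ = ∫ V(x)·|Ψ|² dx.
Gaussian moments (u = x − x₀): ∫u^(2j)·e^(−2αu²) du = (2j−1)!!/(4α)^j · √(π/(2α)), odd powers integrate to 0; here √(π/(2α)) = 0.69953.
⟨V⟩ = 0.066901.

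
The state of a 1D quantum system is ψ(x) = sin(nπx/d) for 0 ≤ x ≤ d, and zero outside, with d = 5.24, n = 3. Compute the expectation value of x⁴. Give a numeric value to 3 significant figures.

142.

⟨x⁴⟩ = ∫ x⁴·|ψ|² dx / ∫|ψ|² dx (integrals over the domain).
With sin²θ = (1 − cos2θ)/2 on 0 ≤ x ≤ d: ∫sin²(nπx/d) dx = d/2, ∫x·sin²(nπx/d) dx = d²/4, ∫x²·sin²(nπx/d) dx = d³·(1/6 − 1/(4n²π²)); higher powers xᵏ the same way, integrating xᵏ·cos(2nπx/d) by parts.
State is unnormalized: ∫|ψ|² dx = 2.6200, and ∫ψ*·x⁴·ψ dx = 373.19, so ⟨x⁴⟩ = 373.19 / 2.6200.
⟨x⁴⟩ = 142.44.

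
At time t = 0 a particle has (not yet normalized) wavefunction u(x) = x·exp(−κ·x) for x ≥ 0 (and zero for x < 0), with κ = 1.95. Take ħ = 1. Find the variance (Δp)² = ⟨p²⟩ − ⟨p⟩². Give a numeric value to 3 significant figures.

3.80

Compute ⟨p⟩ and ⟨p²⟩ separately; (Δp)² = ⟨p²⟩ − ⟨p⟩².
Differentiate x·exp(−κ·x) with the product rule; every integrand then reduces to terms xʲ·e^(−2κx) on [0, ∞), with ∫₀^∞ xʲ·e^(−2κx) dx = j!/(2κ)^(j+1).
Normalization: ∫|u|² dx = 0.033716.
⟨p⟩ = 0.0000 and ⟨p²⟩ = 3.8025.
(Δp)² = 3.8025 − (0.0000)² = 3.8025.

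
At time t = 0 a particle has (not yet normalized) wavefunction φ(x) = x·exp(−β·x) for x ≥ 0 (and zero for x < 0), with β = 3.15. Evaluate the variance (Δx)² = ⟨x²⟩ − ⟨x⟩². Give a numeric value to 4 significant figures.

Compute ⟨x⟩ and ⟨x²⟩ separately, then (Δx)² = ⟨x²⟩ − ⟨x⟩².
Every integrand reduces to terms xʲ·e^(−2βx) on [0, ∞); use ∫₀^∞ xʲ·e^(−2βx) dx = j!/(2β)^(j+1).
Normalization: ∫|φ|² dx = 0.0079985.
⟨x⟩ = 0.47619 and ⟨x²⟩ = 0.30234.
(Δx)² = 0.30234 − (0.47619)² = 0.075586.

0.07559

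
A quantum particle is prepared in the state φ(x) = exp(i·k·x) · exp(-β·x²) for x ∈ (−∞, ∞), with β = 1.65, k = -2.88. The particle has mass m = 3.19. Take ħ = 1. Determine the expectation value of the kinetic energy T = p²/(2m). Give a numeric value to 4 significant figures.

1.559

T = −(ħ²/2m) d²/dx², so ⟨T⟩ = −(ħ²/2m) ∫ φ*·φ'' dx / ∫|φ|² dx; with m = 3.19.
Gaussian moments: ∫x^(2j)·e^(−2βx²) dx = (2j−1)!!/(4β)^j · √(π/(2β)), odd powers integrate to 0; here √(π/(2β)) = 0.97570. Derivatives: φ′ = (ik − 2βx)·φ, φ″ = ((ik − 2βx)² − 2β)·φ; the odd-in-x pieces drop out.
State is unnormalized: ∫|φ|² dx = 0.97570, and ∫φ*·(−ħ²/2m · φ'') dx = 1.5208, so ⟨T⟩ = 1.5208 / 0.97570.
⟨T⟩ = 1.5587.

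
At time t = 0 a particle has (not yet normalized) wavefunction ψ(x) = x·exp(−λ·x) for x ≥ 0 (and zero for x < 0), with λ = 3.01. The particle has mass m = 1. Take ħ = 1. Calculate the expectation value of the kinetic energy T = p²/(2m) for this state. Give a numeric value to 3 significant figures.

4.53

T = −(ħ²/2m) d²/dx², so ⟨T⟩ = −(ħ²/2m) ∫ ψ*·ψ'' dx / ∫|ψ|² dx; with m = 1.
Differentiate x·exp(−λ·x) with the product rule; every integrand then reduces to terms xʲ·e^(−2λx) on [0, ∞), with ∫₀^∞ xʲ·e^(−2λx) dx = j!/(2λ)^(j+1).
State is unnormalized: ∫|ψ|² dx = 0.0091673, and ∫ψ*·(−ħ²/2m · ψ'') dx = 0.041528, so ⟨T⟩ = 0.041528 / 0.0091673.
⟨T⟩ = 4.5301.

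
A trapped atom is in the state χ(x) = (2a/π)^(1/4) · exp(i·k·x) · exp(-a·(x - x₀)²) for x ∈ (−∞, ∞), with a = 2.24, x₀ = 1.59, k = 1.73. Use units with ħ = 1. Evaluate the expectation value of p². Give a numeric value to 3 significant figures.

p² χ = −ħ² d²χ/dx²; ⟨p²⟩ = −ħ² ∫ χ*·χ'' dx.
Gaussian moments (u = x − x₀): ∫u^(2j)·e^(−2au²) du = (2j−1)!!/(4a)^j · √(π/(2a)), odd powers integrate to 0; here √(π/(2a)) = 0.83741. Derivatives: χ′ = (ik − 2au)·χ, χ″ = ((ik − 2au)² − 2a)·χ; the odd-in-u pieces drop out.
⟨p²⟩ = 5.2329.

5.23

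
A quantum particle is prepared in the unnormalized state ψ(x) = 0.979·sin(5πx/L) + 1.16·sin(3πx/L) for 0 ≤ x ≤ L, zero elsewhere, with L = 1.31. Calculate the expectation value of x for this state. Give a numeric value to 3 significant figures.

⟨x⟩ = ∫ x·|ψ|² dx / ∫|ψ|² dx (integrals over the domain).
On 0 ≤ x ≤ L (j ≠ l): ∫sin²(jπx/L) dx = L/2, ∫sin(jπx/L)·sin(lπx/L) dx = 0; diagonal moments ∫x·sin²(jπx/L) dx = L²/4, ∫x²·sin²(jπx/L) dx = L³·(1/6 − 1/(4j²π²)); cross terms ∫x·sin(jπx/L)·sin(lπx/L) dx = 0 for j + l even and −4jlL²/(π²(j² − l²)²) for j + l odd, ∫x²·sin(jπx/L)·sin(lπx/L) dx = (−1)^(j+l)·4jlL³/(π²(j² − l²)²); higher powers the same way via product-to-sum and parts.
State is unnormalized: ∫|ψ|² dx = 1.5091, and ∫ψ*·x·ψ dx = 0.98849, so ⟨x⟩ = 0.98849 / 1.5091.
⟨x⟩ = 0.65500.

0.655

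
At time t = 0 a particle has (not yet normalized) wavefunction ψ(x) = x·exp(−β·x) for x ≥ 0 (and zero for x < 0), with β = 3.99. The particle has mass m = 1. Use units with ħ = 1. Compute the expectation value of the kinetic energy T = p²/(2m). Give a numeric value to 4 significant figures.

T = −(ħ²/2m) d²/dx², so ⟨T⟩ = −(ħ²/2m) ∫ ψ*·ψ'' dx / ∫|ψ|² dx; with m = 1.
Differentiate x·exp(−β·x) with the product rule; every integrand then reduces to terms xʲ·e^(−2βx) on [0, ∞), with ∫₀^∞ xʲ·e^(−2βx) dx = j!/(2β)^(j+1).
State is unnormalized: ∫|ψ|² dx = 0.0039357, and ∫ψ*·(−ħ²/2m · ψ'') dx = 0.031328, so ⟨T⟩ = 0.031328 / 0.0039357.
⟨T⟩ = 7.9601.

7.960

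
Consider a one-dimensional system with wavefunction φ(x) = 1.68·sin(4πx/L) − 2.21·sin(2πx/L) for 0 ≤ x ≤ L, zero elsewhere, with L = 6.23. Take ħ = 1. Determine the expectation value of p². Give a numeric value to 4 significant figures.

2.135

p² φ = −ħ² d²φ/dx²; ⟨p²⟩ = −ħ² ∫ φ*·φ'' dx / ∫|φ|² dx.
d²/dx² sin(jπx/L) = −(jπ/L)²·sin(jπx/L); on 0 ≤ x ≤ L, ∫sin²(jπx/L) dx = L/2 and ∫sin(jπx/L)·sin(lπx/L) dx = 0 for j ≠ l, so only diagonal terms survive in ∫|φ|² and ∫φ·φ″; ∫φ·φ′ dx = [φ²/2] between the walls = 0.
State is unnormalized: ∫|φ|² dx = 24.006, and ∫φ*·(−ħ² φ'') dx = 51.245, so ⟨p²⟩ = 51.245 / 24.006.
⟨p²⟩ = 2.1347.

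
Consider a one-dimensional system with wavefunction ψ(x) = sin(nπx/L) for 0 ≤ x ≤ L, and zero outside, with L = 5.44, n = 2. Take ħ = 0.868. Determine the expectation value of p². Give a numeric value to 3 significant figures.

p² ψ = −ħ² d²ψ/dx²; ⟨p²⟩ = −ħ² ∫ ψ*·ψ'' dx / ∫|ψ|² dx.
d/dx sin(nπx/L) = (nπ/L)·cos(nπx/L) and d²/dx² sin(nπx/L) = −(nπ/L)²·sin(nπx/L); on 0 ≤ x ≤ L, ∫sin²(nπx/L) dx = L/2 and ∫sin(nπx/L)·cos(nπx/L) dx = 0.
State is unnormalized: ∫|ψ|² dx = 2.7200, and ∫ψ*·(−ħ² ψ'') dx = 2.7338, so ⟨p²⟩ = 2.7338 / 2.7200.
⟨p²⟩ = 1.0051.

1.01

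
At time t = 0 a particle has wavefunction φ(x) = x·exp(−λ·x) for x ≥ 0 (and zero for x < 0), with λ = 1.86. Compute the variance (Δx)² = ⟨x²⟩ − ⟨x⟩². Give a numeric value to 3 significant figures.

Compute ⟨x⟩ and ⟨x²⟩ separately, then (Δx)² = ⟨x²⟩ − ⟨x⟩².
Every integrand reduces to terms xʲ·e^(−2λx) on [0, ∞); use ∫₀^∞ xʲ·e^(−2λx) dx = j!/(2λ)^(j+1).
Normalization: ∫|φ|² dx = 0.038851.
⟨x⟩ = 0.80645 and ⟨x²⟩ = 0.86715.
(Δx)² = 0.86715 − (0.80645)² = 0.21679.

0.217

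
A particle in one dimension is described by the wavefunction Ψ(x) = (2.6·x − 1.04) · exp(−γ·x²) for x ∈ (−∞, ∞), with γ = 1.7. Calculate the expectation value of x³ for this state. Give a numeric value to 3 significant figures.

⟨x³⟩ = ∫ x³·|Ψ|² dx / ∫|Ψ|² dx (integrals over the domain).
Expand each integrand as polynomial × e^(−2γx²) and use ∫x^(2j)·e^(−2γx²) dx = (2j−1)!!/(4γ)^j · √(π/(2γ)), odd powers → 0; here √(π/(2γ)) = 0.96125.
State is unnormalized: ∫|Ψ|² dx = 1.9953, and ∫Ψ*·x³·Ψ dx = -0.33727, so ⟨x³⟩ = -0.33727 / 1.9953.
⟨x³⟩ = -0.16903.

-0.169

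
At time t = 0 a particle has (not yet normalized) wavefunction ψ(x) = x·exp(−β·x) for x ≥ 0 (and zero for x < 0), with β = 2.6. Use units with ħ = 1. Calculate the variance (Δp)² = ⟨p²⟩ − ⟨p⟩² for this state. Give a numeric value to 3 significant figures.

6.76

Compute ⟨p⟩ and ⟨p²⟩ separately; (Δp)² = ⟨p²⟩ − ⟨p⟩².
Differentiate x·exp(−β·x) with the product rule; every integrand then reduces to terms xʲ·e^(−2βx) on [0, ∞), with ∫₀^∞ xʲ·e^(−2βx) dx = j!/(2β)^(j+1).
Normalization: ∫|ψ|² dx = 0.014224.
⟨p⟩ = 0.0000 and ⟨p²⟩ = 6.7600.
(Δp)² = 6.7600 − (0.0000)² = 6.7600.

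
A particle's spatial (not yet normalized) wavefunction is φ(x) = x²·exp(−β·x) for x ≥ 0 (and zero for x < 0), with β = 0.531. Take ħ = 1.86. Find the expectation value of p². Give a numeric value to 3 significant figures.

0.325

p² φ = −ħ² d²φ/dx²; ⟨p²⟩ = −ħ² ∫ φ*·φ'' dx / ∫|φ|² dx.
Differentiate x²·exp(−β·x) with the product rule; every integrand then reduces to terms xʲ·e^(−2βx) on [0, ∞), with ∫₀^∞ xʲ·e^(−2βx) dx = j!/(2β)^(j+1).
State is unnormalized: ∫|φ|² dx = 17.766, and ∫φ*·(−ħ² φ'') dx = 5.7767, so ⟨p²⟩ = 5.7767 / 17.766.
⟨p²⟩ = 0.32516.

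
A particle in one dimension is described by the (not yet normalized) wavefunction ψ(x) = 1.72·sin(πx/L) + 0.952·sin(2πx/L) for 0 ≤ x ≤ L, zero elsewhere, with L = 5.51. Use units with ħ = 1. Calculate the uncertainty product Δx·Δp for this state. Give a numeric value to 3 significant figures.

0.554

Δx = √(⟨x²⟩−⟨x⟩²), Δp = √(⟨p²⟩−⟨p⟩²).
On 0 ≤ x ≤ L (j ≠ l): ∫sin²(jπx/L) dx = L/2, ∫sin(jπx/L)·sin(lπx/L) dx = 0; diagonal moments ∫x·sin²(jπx/L) dx = L²/4, ∫x²·sin²(jπx/L) dx = L³·(1/6 − 1/(4j²π²)); cross terms ∫x·sin(jπx/L)·sin(lπx/L) dx = 0 for j + l even and −4jlL²/(π²(j² − l²)²) for j + l odd, ∫x²·sin(jπx/L)·sin(lπx/L) dx = (−1)^(j+l)·4jlL³/(π²(j² − l²)²); higher powers the same way via product-to-sum and parts. d²/dx² sin(jπx/L) = −(jπ/L)²·sin(jπx/L); on 0 ≤ x ≤ L, ∫sin²(jπx/L) dx = L/2 and ∫sin(jπx/L)·sin(lπx/L) dx = 0 for j ≠ l, so only diagonal terms survive in ∫|ψ|² and ∫ψ·ψ″; ∫ψ·ψ′ dx = [ψ²/2] between the walls = 0.
Normalization: ∫|ψ|² dx = 10.647.
⟨x⟩ = 1.9140, ⟨x²⟩ = 4.2184 ⇒ Δx = 0.74508.
⟨p⟩ = 0.0000, ⟨p²⟩ = 0.55379 ⇒ Δp = 0.74417.
Δx·Δp = 0.55447.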